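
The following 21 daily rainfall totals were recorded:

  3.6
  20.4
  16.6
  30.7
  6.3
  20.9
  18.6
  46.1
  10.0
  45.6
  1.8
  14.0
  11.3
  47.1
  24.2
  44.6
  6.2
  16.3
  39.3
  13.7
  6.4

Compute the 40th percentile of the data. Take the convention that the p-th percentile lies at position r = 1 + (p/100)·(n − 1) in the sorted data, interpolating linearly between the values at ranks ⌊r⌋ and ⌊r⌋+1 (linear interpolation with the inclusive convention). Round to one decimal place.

14.0

Sorted: 1.8, 3.6, 6.2, 6.3, 6.4, 10.0, 11.3, 13.7, 14.0, 16.3, 16.6, 18.6, 20.4, 20.9, 24.2, 30.7, 39.3, 44.6, 45.6, 46.1, 47.1.
n = 21.
r = 1 + (40/100)·(21 − 1) = 1 + 8 = 9.
r is an integer, so P40 is the value at rank 9: 14.0.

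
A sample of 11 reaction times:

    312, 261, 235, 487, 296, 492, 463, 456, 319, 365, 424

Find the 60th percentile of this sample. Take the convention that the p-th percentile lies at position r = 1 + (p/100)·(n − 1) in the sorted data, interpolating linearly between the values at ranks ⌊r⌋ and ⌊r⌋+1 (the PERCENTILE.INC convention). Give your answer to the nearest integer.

424

Sorted: 235, 261, 296, 312, 319, 365, 424, 456, 463, 487, 492.
n = 11.
r = 1 + (60/100)·(11 − 1) = 1 + 6 = 7.
r is an integer, so P60 is the value at rank 7: 424.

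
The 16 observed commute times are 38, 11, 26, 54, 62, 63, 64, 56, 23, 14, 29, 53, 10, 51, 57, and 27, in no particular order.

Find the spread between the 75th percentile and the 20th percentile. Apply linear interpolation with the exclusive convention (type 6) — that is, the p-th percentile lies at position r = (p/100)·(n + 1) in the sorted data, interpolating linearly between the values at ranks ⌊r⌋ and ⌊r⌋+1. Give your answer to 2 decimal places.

Sorted: 10, 11, 14, 23, 26, 27, 29, 38, 51, 53, 54, 56, 57, 62, 63, 64.
n = 16.
P20: r = 3.4; ranks 3–4 are 14, 23; interpolating gives 17.6.
P75: r = 12.75; ranks 12–13 are 56, 57; interpolating gives 56.75.
Difference: 56.75 − 17.6 = 39.15.

39.15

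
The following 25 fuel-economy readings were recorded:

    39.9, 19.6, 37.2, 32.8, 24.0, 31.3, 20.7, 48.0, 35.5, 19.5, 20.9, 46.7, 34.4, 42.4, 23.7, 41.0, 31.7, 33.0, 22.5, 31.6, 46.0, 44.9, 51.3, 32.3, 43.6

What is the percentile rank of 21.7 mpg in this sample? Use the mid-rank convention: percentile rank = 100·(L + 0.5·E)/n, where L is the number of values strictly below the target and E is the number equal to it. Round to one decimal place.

Sorted: 19.5, 19.6, 20.7, 20.9, 22.5, 23.7, 24.0, 31.3, 31.6, 31.7, 32.3, 32.8, 33.0, 34.4, 35.5, 37.2, 39.9, 41.0, 42.4, 43.6, 44.9, 46.0, 46.7, 48.0, 51.3.
Count below 21.7: L = 4; count equal: E = 0; n = 25.
Percentile rank = 100·(4 + 0.5·0)/25 = 100·4/25 = 16.

16.0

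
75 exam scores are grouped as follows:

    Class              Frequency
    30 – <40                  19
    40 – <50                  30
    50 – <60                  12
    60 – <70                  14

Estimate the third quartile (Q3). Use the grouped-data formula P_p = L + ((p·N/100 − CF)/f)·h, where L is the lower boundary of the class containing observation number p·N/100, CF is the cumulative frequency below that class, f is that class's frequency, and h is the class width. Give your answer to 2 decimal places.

N = 75; target position k = 75/100 · 75 = 56.25.
Cumulative frequencies: 19, 49, 61, 75.
Observation 56.25 falls in the class 50 – <60.
L = 50, CF = 49, f = 12, h = 10.
P75 = 50 + ((56.25 − 49)/12)·10 = 50 + 6.04167 = 56.0417.

56.04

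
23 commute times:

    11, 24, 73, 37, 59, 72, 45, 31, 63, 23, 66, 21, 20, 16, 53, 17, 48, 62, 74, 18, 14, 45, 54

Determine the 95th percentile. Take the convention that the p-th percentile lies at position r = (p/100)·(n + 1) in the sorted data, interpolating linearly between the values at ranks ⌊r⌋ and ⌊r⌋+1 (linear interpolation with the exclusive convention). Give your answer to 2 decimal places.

73.80

Sorted: 11, 14, 16, 17, 18, 20, 21, 23, 24, 31, 37, 45, 45, 48, 53, 54, 59, 62, 63, 66, 72, 73, 74.
n = 23.
r = (95/100)·(23 + 1) = 22.8.
Rank 22 is 73 and rank 23 is 74.
Interpolate: 73 + 0.8·(74 − 73) = 73 + 0.8·1 = 73.8.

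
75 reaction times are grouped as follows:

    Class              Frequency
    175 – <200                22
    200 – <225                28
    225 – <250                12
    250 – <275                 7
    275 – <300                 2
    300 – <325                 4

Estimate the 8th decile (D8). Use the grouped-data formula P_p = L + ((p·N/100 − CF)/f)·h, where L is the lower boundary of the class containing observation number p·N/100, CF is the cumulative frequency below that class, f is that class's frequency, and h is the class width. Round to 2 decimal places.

245.83

N = 75; target position k = 80/100 · 75 = 60.
Cumulative frequencies: 22, 50, 62, 69, 71, 75.
Observation 60 falls in the class 225 – <250.
L = 225, CF = 50, f = 12, h = 25.
P80 = 225 + ((60 − 50)/12)·25 = 225 + 20.8333 = 245.833.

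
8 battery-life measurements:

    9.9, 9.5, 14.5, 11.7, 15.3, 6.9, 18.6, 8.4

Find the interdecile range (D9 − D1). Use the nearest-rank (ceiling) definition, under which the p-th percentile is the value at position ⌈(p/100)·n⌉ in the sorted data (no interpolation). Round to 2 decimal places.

Sorted: 6.9, 8.4, 9.5, 9.9, 11.7, 14.5, 15.3, 18.6.
n = 8.
P10: rank ⌈10/100·8⌉ = 1 → 6.9.
P90: rank ⌈90/100·8⌉ = 8 → 18.6.
Difference: 18.6 − 6.9 = 11.7.

11.70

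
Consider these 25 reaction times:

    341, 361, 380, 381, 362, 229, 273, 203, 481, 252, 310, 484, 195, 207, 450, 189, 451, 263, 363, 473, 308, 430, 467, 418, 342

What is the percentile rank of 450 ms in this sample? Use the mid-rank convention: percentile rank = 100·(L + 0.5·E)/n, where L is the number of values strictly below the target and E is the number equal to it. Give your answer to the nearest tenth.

Sorted: 189, 195, 203, 207, 229, 252, 263, 273, 308, 310, 341, 342, 361, 362, 363, 380, 381, 418, 430, 450, 451, 467, 473, 481, 484.
Count below 450: L = 19; count equal: E = 1; n = 25.
Percentile rank = 100·(19 + 0.5·1)/25 = 100·19.5/25 = 78.

78.0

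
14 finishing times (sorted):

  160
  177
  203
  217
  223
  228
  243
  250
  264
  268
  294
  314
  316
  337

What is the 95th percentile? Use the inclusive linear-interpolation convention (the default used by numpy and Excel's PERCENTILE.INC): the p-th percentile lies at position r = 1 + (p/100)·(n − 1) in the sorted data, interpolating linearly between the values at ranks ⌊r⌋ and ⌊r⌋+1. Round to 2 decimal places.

n = 14.
r = 1 + (95/100)·(14 − 1) = 1 + 12.35 = 13.35.
Rank 13 is 316 and rank 14 is 337.
Interpolate: 316 + 0.35·(337 − 316) = 316 + 0.35·21 = 323.35.

323.35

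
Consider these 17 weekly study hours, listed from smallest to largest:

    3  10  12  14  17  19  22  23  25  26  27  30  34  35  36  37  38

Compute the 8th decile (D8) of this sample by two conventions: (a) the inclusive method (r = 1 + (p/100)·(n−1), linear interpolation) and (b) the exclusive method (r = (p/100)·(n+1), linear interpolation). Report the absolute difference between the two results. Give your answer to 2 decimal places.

n = 17.
(a) r = 13.8; between ranks 13 (34) and 14 (35): 34.8.
(b) r = 14.4; between ranks 14 (35) and 15 (36): 35.4.
|34.8 − 35.4| = 0.6.

0.60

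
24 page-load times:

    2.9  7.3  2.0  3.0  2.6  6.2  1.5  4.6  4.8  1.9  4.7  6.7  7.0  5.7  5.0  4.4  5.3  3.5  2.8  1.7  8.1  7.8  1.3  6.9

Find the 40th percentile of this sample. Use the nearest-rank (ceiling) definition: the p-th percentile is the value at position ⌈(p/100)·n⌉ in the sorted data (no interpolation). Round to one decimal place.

Sorted: 1.3, 1.5, 1.7, 1.9, 2.0, 2.6, 2.8, 2.9, 3.0, 3.5, 4.4, 4.6, 4.7, 4.8, 5.0, 5.3, 5.7, 6.2, 6.7, 6.9, 7.0, 7.3, 7.8, 8.1.
n = 24.
Position = ⌈40/100 · 24⌉ = ⌈9.6⌉ = 10.
The value at rank 10 is 3.5.

3.5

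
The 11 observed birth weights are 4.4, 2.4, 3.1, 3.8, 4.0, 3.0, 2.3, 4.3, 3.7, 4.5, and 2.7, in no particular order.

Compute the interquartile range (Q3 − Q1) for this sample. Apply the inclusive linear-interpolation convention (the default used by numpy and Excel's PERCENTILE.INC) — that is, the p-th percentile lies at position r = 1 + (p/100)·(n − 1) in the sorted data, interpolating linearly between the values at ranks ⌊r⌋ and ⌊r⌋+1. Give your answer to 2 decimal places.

Sorted: 2.3, 2.4, 2.7, 3.0, 3.1, 3.7, 3.8, 4.0, 4.3, 4.4, 4.5.
n = 11.
P25: r = 3.5; ranks 3–4 are 2.7, 3.0; interpolating gives 2.85.
P75: r = 8.5; ranks 8–9 are 4.0, 4.3; interpolating gives 4.15.
Difference: 4.15 − 2.85 = 1.3.

1.30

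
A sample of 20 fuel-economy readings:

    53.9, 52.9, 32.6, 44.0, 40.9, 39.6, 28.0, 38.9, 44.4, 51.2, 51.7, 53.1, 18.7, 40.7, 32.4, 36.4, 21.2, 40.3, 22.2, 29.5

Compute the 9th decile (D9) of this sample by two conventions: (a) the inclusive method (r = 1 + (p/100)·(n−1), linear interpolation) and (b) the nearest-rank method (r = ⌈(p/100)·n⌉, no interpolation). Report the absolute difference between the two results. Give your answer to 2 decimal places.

Sorted: 18.7, 21.2, 22.2, 28.0, 29.5, 32.4, 32.6, 36.4, 38.9, 39.6, 40.3, 40.7, 40.9, 44.0, 44.4, 51.2, 51.7, 52.9, 53.1, 53.9.
n = 20.
(a) r = 18.1; between ranks 18 (52.9) and 19 (53.1): 52.92.
(b) the nearest-rank method: rank 18 → 52.9.
|52.92 − 52.9| = 0.02.

0.02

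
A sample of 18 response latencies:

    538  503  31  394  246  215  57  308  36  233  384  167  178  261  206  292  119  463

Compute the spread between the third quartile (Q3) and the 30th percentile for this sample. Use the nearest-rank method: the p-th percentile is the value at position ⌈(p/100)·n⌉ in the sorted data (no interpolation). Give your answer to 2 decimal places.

Sorted: 31, 36, 57, 119, 167, 178, 206, 215, 233, 246, 261, 292, 308, 384, 394, 463, 503, 538.
n = 18.
P30: rank ⌈30/100·18⌉ = 6 → 178.
P75: rank ⌈75/100·18⌉ = 14 → 384.
Difference: 384 − 178 = 206.

206.00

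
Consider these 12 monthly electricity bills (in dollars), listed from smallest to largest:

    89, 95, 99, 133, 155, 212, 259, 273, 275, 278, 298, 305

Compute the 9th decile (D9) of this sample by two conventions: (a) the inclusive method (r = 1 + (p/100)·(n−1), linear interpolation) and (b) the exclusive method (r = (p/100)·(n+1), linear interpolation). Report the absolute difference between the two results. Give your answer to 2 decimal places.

n = 12.
(a) r = 10.9; between ranks 10 (278) and 11 (298): 296.
(b) r = 11.7; between ranks 11 (298) and 12 (305): 302.9.
|296 − 302.9| = 6.9.

6.90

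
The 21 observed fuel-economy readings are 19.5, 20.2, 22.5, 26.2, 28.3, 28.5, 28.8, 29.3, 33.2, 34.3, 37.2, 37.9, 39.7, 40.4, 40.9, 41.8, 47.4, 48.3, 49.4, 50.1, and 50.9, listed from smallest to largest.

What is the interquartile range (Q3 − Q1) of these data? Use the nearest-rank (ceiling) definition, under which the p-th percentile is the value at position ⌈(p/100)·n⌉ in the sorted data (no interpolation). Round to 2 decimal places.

n = 21.
P25: rank ⌈25/100·21⌉ = 6 → 28.5.
P75: rank ⌈75/100·21⌉ = 16 → 41.8.
Difference: 41.8 − 28.5 = 13.3.

13.30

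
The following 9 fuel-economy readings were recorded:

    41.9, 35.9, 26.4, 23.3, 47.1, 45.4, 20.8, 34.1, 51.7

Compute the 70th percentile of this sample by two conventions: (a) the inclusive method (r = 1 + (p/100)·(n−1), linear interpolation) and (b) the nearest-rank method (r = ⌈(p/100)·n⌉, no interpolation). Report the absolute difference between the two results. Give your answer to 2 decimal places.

1.40

Sorted: 20.8, 23.3, 26.4, 34.1, 35.9, 41.9, 45.4, 47.1, 51.7.
n = 9.
(a) r = 6.6; between ranks 6 (41.9) and 7 (45.4): 44.
(b) the nearest-rank method: rank 7 → 45.4.
|44 − 45.4| = 1.4.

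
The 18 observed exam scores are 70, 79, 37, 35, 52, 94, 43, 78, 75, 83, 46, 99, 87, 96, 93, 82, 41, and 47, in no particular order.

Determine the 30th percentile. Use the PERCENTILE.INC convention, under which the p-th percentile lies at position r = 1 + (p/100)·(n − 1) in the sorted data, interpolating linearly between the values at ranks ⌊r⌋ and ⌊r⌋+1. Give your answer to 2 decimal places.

47.50

Sorted: 35, 37, 41, 43, 46, 47, 52, 70, 75, 78, 79, 82, 83, 87, 93, 94, 96, 99.
n = 18.
r = 1 + (30/100)·(18 − 1) = 1 + 5.1 = 6.1.
Rank 6 is 47 and rank 7 is 52.
Interpolate: 47 + 0.1·(52 − 47) = 47 + 0.1·5 = 47.5.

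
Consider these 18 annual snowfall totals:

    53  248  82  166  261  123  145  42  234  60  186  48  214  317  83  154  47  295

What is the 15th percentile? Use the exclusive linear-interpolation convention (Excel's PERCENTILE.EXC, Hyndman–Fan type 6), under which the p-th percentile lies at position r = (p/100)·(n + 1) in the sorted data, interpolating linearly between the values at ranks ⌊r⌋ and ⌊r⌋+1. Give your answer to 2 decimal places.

Sorted: 42, 47, 48, 53, 60, 82, 83, 123, 145, 154, 166, 186, 214, 234, 248, 261, 295, 317.
n = 18.
r = (15/100)·(18 + 1) = 2.85.
Rank 2 is 47 and rank 3 is 48.
Interpolate: 47 + 0.85·(48 − 47) = 47 + 0.85·1 = 47.85.

47.85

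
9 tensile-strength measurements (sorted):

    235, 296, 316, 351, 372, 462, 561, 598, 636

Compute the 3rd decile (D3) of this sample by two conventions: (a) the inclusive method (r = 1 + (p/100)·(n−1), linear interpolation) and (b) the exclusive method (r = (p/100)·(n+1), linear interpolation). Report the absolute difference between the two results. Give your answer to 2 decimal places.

n = 9.
(a) r = 3.4; between ranks 3 (316) and 4 (351): 330.
(b) r = 3 → value at rank 3 = 316.
|330 − 316| = 14.

14.00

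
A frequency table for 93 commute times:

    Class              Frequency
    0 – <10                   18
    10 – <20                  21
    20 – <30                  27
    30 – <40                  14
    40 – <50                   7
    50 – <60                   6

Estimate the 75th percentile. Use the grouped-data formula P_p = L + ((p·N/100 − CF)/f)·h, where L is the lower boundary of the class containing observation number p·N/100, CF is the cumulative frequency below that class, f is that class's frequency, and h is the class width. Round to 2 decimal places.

32.68

N = 93; target position k = 75/100 · 93 = 69.75.
Cumulative frequencies: 18, 39, 66, 80, 87, 93.
Observation 69.75 falls in the class 30 – <40.
L = 30, CF = 66, f = 14, h = 10.
P75 = 30 + ((69.75 − 66)/14)·10 = 30 + 2.67857 = 32.6786.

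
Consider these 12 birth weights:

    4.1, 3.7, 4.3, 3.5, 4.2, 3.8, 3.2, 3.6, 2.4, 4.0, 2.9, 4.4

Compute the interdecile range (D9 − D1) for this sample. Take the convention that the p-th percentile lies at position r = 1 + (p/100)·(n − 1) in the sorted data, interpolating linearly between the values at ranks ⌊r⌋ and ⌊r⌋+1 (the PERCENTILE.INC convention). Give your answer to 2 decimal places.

1.36

Sorted: 2.4, 2.9, 3.2, 3.5, 3.6, 3.7, 3.8, 4.0, 4.1, 4.2, 4.3, 4.4.
n = 12.
P10: r = 2.1; ranks 2–3 are 2.9, 3.2; interpolating gives 2.93.
P90: r = 10.9; ranks 10–11 are 4.2, 4.3; interpolating gives 4.29.
Difference: 4.29 − 2.93 = 1.36.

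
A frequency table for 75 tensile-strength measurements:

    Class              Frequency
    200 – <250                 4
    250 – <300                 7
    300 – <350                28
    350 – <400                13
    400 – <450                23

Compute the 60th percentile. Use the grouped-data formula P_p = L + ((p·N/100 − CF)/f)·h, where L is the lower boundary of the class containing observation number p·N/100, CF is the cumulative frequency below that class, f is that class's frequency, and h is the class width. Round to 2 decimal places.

N = 75; target position k = 60/100 · 75 = 45.
Cumulative frequencies: 4, 11, 39, 52, 75.
Observation 45 falls in the class 350 – <400.
L = 350, CF = 39, f = 13, h = 50.
P60 = 350 + ((45 − 39)/13)·50 = 350 + 23.0769 = 373.077.

373.08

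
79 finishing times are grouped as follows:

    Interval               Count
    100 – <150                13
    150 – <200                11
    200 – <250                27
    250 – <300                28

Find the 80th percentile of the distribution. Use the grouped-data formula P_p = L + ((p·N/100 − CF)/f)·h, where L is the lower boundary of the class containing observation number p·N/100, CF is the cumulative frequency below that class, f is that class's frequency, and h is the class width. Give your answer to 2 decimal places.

N = 79; target position k = 80/100 · 79 = 63.2.
Cumulative frequencies: 13, 24, 51, 79.
Observation 63.2 falls in the class 250 – <300.
L = 250, CF = 51, f = 28, h = 50.
P80 = 250 + ((63.2 − 51)/28)·50 = 250 + 21.7857 = 271.786.

271.79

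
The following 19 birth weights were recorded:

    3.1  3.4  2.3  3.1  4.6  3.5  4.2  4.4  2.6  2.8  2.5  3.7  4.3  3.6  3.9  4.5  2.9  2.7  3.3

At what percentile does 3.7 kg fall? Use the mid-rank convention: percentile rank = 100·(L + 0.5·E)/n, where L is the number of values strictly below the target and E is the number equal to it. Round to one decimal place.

Sorted: 2.3, 2.5, 2.6, 2.7, 2.8, 2.9, 3.1, 3.1, 3.3, 3.4, 3.5, 3.6, 3.7, 3.9, 4.2, 4.3, 4.4, 4.5, 4.6.
Count below 3.7: L = 12; count equal: E = 1; n = 19.
Percentile rank = 100·(12 + 0.5·1)/19 = 100·12.5/19 = 65.79.

65.8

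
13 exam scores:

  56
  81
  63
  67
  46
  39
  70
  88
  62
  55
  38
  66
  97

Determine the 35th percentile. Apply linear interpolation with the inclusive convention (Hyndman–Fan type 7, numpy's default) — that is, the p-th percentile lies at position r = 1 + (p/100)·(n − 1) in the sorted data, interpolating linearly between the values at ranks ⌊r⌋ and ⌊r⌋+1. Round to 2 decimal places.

57.20

Sorted: 38, 39, 46, 55, 56, 62, 63, 66, 67, 70, 81, 88, 97.
n = 13.
r = 1 + (35/100)·(13 − 1) = 1 + 4.2 = 5.2.
Rank 5 is 56 and rank 6 is 62.
Interpolate: 56 + 0.2·(62 − 56) = 56 + 0.2·6 = 57.2.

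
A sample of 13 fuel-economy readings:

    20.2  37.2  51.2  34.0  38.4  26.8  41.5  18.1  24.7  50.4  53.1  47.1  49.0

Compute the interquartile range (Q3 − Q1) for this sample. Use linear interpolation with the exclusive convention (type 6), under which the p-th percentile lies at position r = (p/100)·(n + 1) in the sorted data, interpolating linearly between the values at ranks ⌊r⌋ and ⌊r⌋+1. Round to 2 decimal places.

23.95

Sorted: 18.1, 20.2, 24.7, 26.8, 34.0, 37.2, 38.4, 41.5, 47.1, 49.0, 50.4, 51.2, 53.1.
n = 13.
P25: r = 3.5; ranks 3–4 are 24.7, 26.8; interpolating gives 25.75.
P75: r = 10.5; ranks 10–11 are 49.0, 50.4; interpolating gives 49.7.
Difference: 49.7 − 25.75 = 23.95.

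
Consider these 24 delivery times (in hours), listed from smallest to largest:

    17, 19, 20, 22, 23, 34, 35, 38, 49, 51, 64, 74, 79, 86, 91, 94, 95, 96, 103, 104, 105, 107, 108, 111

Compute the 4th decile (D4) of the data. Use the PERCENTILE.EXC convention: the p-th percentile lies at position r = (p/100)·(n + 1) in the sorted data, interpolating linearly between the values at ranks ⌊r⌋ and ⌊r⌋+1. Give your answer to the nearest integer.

n = 24.
r = (40/100)·(24 + 1) = 10.
r is an integer, so P40 is the value at rank 10: 51.

51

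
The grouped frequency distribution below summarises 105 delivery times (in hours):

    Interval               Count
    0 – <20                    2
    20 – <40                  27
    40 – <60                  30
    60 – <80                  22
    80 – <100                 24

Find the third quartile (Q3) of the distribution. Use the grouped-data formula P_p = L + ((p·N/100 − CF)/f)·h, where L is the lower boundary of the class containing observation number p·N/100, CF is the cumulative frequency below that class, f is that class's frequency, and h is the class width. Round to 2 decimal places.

N = 105; target position k = 75/100 · 105 = 78.75.
Cumulative frequencies: 2, 29, 59, 81, 105.
Observation 78.75 falls in the class 60 – <80.
L = 60, CF = 59, f = 22, h = 20.
P75 = 60 + ((78.75 − 59)/22)·20 = 60 + 17.9545 = 77.9545.

77.95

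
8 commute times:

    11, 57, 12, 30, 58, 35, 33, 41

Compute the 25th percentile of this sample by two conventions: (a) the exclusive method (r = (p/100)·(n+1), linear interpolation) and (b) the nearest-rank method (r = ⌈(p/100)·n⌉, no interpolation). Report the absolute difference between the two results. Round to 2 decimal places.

Sorted: 11, 12, 30, 33, 35, 41, 57, 58.
n = 8.
(a) r = 2.25; between ranks 2 (12) and 3 (30): 16.5.
(b) the nearest-rank method: rank 2 → 12.
|16.5 − 12| = 4.5.

4.50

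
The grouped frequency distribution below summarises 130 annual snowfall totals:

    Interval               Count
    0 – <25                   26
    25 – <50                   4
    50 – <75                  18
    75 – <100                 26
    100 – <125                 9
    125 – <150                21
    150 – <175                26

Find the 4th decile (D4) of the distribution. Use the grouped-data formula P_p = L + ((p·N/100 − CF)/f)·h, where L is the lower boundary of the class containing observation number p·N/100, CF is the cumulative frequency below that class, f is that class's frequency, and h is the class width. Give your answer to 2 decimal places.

N = 130; target position k = 40/100 · 130 = 52.
Cumulative frequencies: 26, 30, 48, 74, 83, 104, 130.
Observation 52 falls in the class 75 – <100.
L = 75, CF = 48, f = 26, h = 25.
P40 = 75 + ((52 − 48)/26)·25 = 75 + 3.84615 = 78.8462.

78.85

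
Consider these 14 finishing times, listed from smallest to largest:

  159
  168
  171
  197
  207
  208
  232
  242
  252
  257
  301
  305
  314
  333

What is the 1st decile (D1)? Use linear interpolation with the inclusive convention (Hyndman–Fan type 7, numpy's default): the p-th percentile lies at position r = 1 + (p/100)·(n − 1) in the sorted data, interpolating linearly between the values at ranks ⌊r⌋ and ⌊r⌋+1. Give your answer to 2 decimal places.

n = 14.
r = 1 + (10/100)·(14 − 1) = 1 + 1.3 = 2.3.
Rank 2 is 168 and rank 3 is 171.
Interpolate: 168 + 0.3·(171 − 168) = 168 + 0.3·3 = 168.9.

168.90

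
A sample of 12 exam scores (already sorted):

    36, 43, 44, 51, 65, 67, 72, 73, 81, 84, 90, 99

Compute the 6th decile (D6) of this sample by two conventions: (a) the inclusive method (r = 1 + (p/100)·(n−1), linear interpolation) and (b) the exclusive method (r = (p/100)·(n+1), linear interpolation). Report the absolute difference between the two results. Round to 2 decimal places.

0.20

n = 12.
(a) r = 7.6; between ranks 7 (72) and 8 (73): 72.6.
(b) r = 7.8; between ranks 7 (72) and 8 (73): 72.8.
|72.6 − 72.8| = 0.2.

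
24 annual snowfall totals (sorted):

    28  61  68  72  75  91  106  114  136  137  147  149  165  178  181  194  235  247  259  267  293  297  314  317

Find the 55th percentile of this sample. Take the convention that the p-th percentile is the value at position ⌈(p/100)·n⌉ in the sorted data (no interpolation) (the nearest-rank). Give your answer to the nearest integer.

178

n = 24.
Position = ⌈55/100 · 24⌉ = ⌈13.2⌉ = 14.
The value at rank 14 is 178.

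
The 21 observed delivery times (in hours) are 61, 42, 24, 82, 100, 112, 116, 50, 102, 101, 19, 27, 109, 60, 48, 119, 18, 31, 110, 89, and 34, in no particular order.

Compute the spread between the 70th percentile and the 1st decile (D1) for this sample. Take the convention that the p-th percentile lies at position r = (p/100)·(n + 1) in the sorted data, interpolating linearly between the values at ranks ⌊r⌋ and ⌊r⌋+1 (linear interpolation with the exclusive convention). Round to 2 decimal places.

Sorted: 18, 19, 24, 27, 31, 34, 42, 48, 50, 60, 61, 82, 89, 100, 101, 102, 109, 110, 112, 116, 119.
n = 21.
P10: r = 2.2; ranks 2–3 are 19, 24; interpolating gives 20.
P70: r = 15.4; ranks 15–16 are 101, 102; interpolating gives 101.4.
Difference: 101.4 − 20 = 81.4.

81.40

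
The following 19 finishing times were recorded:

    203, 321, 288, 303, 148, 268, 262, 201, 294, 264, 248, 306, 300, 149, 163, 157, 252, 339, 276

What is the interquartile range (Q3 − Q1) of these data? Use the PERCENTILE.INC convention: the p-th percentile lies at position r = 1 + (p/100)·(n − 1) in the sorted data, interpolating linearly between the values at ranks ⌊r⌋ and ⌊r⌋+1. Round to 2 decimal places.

Sorted: 148, 149, 157, 163, 201, 203, 248, 252, 262, 264, 268, 276, 288, 294, 300, 303, 306, 321, 339.
n = 19.
P25: r = 5.5; ranks 5–6 are 201, 203; interpolating gives 202.
P75: r = 14.5; ranks 14–15 are 294, 300; interpolating gives 297.
Difference: 297 − 202 = 95.

95.00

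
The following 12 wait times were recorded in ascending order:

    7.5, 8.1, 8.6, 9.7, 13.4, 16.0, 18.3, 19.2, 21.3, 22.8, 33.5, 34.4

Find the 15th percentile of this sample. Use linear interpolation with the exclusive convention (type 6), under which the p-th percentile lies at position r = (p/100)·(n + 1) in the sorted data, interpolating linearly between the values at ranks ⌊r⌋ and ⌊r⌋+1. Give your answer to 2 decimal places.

8.07

n = 12.
r = (15/100)·(12 + 1) = 1.95.
Rank 1 is 7.5 and rank 2 is 8.1.
Interpolate: 7.5 + 0.95·(8.1 − 7.5) = 7.5 + 0.95·0.6 = 8.07.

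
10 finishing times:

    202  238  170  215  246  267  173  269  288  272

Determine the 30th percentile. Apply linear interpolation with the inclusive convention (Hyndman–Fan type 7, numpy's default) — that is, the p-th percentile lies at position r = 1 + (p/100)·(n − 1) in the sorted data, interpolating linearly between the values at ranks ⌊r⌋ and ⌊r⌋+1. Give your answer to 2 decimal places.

Sorted: 170, 173, 202, 215, 238, 246, 267, 269, 272, 288.
n = 10.
r = 1 + (30/100)·(10 − 1) = 1 + 2.7 = 3.7.
Rank 3 is 202 and rank 4 is 215.
Interpolate: 202 + 0.7·(215 − 202) = 202 + 0.7·13 = 211.1.

211.10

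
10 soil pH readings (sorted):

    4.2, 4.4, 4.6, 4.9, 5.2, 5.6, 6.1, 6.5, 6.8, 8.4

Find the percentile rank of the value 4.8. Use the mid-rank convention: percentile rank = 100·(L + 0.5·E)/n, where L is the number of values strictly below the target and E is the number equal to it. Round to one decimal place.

Count below 4.8: L = 3; count equal: E = 0; n = 10.
Percentile rank = 100·(3 + 0.5·0)/10 = 100·3/10 = 30.

30.0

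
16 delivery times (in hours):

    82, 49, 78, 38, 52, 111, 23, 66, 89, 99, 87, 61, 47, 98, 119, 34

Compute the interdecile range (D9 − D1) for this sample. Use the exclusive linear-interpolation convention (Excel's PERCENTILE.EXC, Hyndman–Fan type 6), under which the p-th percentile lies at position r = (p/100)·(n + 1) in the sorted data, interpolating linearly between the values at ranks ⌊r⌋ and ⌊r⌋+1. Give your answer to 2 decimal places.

82.70

Sorted: 23, 34, 38, 47, 49, 52, 61, 66, 78, 82, 87, 89, 98, 99, 111, 119.
n = 16.
P10: r = 1.7; ranks 1–2 are 23, 34; interpolating gives 30.7.
P90: r = 15.3; ranks 15–16 are 111, 119; interpolating gives 113.4.
Difference: 113.4 − 30.7 = 82.7.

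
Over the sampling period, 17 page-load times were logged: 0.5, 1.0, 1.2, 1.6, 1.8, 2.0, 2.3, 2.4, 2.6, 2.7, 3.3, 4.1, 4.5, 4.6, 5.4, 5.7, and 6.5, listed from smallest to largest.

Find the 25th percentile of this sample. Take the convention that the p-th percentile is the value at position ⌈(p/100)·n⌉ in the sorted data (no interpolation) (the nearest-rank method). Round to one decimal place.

n = 17.
Position = ⌈25/100 · 17⌉ = ⌈4.25⌉ = 5.
The value at rank 5 is 1.8.

1.8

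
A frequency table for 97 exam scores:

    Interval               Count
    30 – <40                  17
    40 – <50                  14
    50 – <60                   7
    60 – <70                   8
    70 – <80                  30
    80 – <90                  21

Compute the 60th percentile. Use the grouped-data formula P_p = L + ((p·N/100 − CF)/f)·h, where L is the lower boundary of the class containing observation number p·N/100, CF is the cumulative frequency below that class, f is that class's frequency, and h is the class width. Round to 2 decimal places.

N = 97; target position k = 60/100 · 97 = 58.2.
Cumulative frequencies: 17, 31, 38, 46, 76, 97.
Observation 58.2 falls in the class 70 – <80.
L = 70, CF = 46, f = 30, h = 10.
P60 = 70 + ((58.2 − 46)/30)·10 = 70 + 4.06667 = 74.0667.

74.07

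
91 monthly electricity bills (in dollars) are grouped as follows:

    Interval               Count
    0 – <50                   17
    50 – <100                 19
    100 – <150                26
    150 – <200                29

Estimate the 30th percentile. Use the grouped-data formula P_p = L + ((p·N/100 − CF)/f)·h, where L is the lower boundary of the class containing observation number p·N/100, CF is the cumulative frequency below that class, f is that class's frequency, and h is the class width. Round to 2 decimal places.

77.11

N = 91; target position k = 30/100 · 91 = 27.3.
Cumulative frequencies: 17, 36, 62, 91.
Observation 27.3 falls in the class 50 – <100.
L = 50, CF = 17, f = 19, h = 50.
P30 = 50 + ((27.3 − 17)/19)·50 = 50 + 27.1053 = 77.1053.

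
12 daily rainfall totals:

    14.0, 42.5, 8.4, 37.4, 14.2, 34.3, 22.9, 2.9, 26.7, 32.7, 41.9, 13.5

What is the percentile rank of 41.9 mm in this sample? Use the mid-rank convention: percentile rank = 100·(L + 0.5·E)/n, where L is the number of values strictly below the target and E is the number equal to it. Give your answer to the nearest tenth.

87.5

Sorted: 2.9, 8.4, 13.5, 14.0, 14.2, 22.9, 26.7, 32.7, 34.3, 37.4, 41.9, 42.5.
Count below 41.9: L = 10; count equal: E = 1; n = 12.
Percentile rank = 100·(10 + 0.5·1)/12 = 100·10.5/12 = 87.5.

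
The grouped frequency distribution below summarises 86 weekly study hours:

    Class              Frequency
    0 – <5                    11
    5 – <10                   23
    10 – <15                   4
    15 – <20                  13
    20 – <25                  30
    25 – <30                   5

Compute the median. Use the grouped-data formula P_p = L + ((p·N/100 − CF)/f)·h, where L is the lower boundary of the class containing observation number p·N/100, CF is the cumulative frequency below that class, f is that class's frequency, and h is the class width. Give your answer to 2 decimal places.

N = 86; target position k = 50/100 · 86 = 43.
Cumulative frequencies: 11, 34, 38, 51, 81, 86.
Observation 43 falls in the class 15 – <20.
L = 15, CF = 38, f = 13, h = 5.
P50 = 15 + ((43 − 38)/13)·5 = 15 + 1.92308 = 16.9231.

16.92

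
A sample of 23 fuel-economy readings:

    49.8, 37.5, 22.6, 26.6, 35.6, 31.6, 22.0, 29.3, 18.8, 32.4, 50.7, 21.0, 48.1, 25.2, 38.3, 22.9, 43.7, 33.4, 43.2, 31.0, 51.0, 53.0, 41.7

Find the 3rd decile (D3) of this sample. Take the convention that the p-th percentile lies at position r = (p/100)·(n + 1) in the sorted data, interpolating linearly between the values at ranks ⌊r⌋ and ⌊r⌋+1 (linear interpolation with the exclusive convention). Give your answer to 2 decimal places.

Sorted: 18.8, 21.0, 22.0, 22.6, 22.9, 25.2, 26.6, 29.3, 31.0, 31.6, 32.4, 33.4, 35.6, 37.5, 38.3, 41.7, 43.2, 43.7, 48.1, 49.8, 50.7, 51.0, 53.0.
n = 23.
r = (30/100)·(23 + 1) = 7.2.
Rank 7 is 26.6 and rank 8 is 29.3.
Interpolate: 26.6 + 0.2·(29.3 − 26.6) = 26.6 + 0.2·2.7 = 27.14.

27.14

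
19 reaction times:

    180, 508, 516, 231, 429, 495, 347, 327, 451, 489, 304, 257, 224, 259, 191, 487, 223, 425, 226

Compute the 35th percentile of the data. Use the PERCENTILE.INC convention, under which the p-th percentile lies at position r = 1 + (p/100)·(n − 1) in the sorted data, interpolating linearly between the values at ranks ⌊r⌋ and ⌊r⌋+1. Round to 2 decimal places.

257.60

Sorted: 180, 191, 223, 224, 226, 231, 257, 259, 304, 327, 347, 425, 429, 451, 487, 489, 495, 508, 516.
n = 19.
r = 1 + (35/100)·(19 − 1) = 1 + 6.3 = 7.3.
Rank 7 is 257 and rank 8 is 259.
Interpolate: 257 + 0.3·(259 − 257) = 257 + 0.3·2 = 257.6.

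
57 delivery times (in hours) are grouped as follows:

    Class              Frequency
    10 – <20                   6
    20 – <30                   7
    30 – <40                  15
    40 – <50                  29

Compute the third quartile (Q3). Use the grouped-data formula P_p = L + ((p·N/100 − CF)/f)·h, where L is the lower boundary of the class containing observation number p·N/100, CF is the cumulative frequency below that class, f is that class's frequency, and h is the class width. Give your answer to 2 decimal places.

45.09

N = 57; target position k = 75/100 · 57 = 42.75.
Cumulative frequencies: 6, 13, 28, 57.
Observation 42.75 falls in the class 40 – <50.
L = 40, CF = 28, f = 29, h = 10.
P75 = 40 + ((42.75 − 28)/29)·10 = 40 + 5.08621 = 45.0862.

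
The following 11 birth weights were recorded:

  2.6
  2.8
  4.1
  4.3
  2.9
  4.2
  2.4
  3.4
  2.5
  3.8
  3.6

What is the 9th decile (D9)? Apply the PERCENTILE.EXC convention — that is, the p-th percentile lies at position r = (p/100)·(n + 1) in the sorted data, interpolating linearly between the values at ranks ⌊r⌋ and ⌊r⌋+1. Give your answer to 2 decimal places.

4.28

Sorted: 2.4, 2.5, 2.6, 2.8, 2.9, 3.4, 3.6, 3.8, 4.1, 4.2, 4.3.
n = 11.
r = (90/100)·(11 + 1) = 10.8.
Rank 10 is 4.2 and rank 11 is 4.3.
Interpolate: 4.2 + 0.8·(4.3 − 4.2) = 4.2 + 0.8·0.1 = 4.28.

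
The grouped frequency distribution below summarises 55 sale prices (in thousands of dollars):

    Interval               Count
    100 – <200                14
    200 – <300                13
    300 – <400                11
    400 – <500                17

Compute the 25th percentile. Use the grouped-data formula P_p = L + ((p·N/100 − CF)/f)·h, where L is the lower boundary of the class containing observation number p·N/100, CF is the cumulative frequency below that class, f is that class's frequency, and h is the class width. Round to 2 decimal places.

198.21

N = 55; target position k = 25/100 · 55 = 13.75.
Cumulative frequencies: 14, 27, 38, 55.
Observation 13.75 falls in the class 100 – <200.
L = 100, CF = 0, f = 14, h = 100.
P25 = 100 + ((13.75 − 0)/14)·100 = 100 + 98.2143 = 198.214.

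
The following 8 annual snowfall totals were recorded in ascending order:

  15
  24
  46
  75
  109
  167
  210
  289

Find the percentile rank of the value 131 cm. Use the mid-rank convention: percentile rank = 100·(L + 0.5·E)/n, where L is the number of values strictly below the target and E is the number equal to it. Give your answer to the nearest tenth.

62.5

Count below 131: L = 5; count equal: E = 0; n = 8.
Percentile rank = 100·(5 + 0.5·0)/8 = 100·5/8 = 62.5.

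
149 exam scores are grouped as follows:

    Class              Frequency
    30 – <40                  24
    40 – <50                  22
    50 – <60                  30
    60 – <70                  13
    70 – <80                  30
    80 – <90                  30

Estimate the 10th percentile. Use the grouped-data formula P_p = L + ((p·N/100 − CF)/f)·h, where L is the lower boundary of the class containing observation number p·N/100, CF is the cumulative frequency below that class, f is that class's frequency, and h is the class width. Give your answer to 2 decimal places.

N = 149; target position k = 10/100 · 149 = 14.9.
Cumulative frequencies: 24, 46, 76, 89, 119, 149.
Observation 14.9 falls in the class 30 – <40.
L = 30, CF = 0, f = 24, h = 10.
P10 = 30 + ((14.9 − 0)/24)·10 = 30 + 6.20833 = 36.2083.

36.21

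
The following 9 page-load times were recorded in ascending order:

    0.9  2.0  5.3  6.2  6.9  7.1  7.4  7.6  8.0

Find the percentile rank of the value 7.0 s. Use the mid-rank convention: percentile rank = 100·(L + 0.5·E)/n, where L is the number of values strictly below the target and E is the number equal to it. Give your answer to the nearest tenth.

Count below 7.0: L = 5; count equal: E = 0; n = 9.
Percentile rank = 100·(5 + 0.5·0)/9 = 100·5/9 = 55.56.

55.6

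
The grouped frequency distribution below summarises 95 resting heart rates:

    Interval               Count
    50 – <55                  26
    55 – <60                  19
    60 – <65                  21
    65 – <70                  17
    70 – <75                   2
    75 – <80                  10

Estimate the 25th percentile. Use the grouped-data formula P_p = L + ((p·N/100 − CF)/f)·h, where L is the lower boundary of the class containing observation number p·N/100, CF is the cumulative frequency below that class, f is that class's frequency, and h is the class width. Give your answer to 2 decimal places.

N = 95; target position k = 25/100 · 95 = 23.75.
Cumulative frequencies: 26, 45, 66, 83, 85, 95.
Observation 23.75 falls in the class 50 – <55.
L = 50, CF = 0, f = 26, h = 5.
P25 = 50 + ((23.75 − 0)/26)·5 = 50 + 4.56731 = 54.5673.

54.57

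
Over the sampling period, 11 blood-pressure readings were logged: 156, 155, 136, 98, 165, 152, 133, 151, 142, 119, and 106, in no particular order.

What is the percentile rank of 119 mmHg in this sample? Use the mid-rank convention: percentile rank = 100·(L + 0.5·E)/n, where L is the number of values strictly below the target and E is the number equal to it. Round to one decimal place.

Sorted: 98, 106, 119, 133, 136, 142, 151, 152, 155, 156, 165.
Count below 119: L = 2; count equal: E = 1; n = 11.
Percentile rank = 100·(2 + 0.5·1)/11 = 100·2.5/11 = 22.73.

22.7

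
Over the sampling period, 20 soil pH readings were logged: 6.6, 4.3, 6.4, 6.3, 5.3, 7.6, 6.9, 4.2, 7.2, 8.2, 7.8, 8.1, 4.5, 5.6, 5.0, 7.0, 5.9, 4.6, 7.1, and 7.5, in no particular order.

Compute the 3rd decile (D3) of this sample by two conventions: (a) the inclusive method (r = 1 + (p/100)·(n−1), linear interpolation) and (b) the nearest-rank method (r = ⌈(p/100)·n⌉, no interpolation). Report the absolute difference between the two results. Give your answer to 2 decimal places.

0.21

Sorted: 4.2, 4.3, 4.5, 4.6, 5.0, 5.3, 5.6, 5.9, 6.3, 6.4, 6.6, 6.9, 7.0, 7.1, 7.2, 7.5, 7.6, 7.8, 8.1, 8.2.
n = 20.
(a) r = 6.7; between ranks 6 (5.3) and 7 (5.6): 5.51.
(b) the nearest-rank method: rank 6 → 5.3.
|5.51 − 5.3| = 0.21.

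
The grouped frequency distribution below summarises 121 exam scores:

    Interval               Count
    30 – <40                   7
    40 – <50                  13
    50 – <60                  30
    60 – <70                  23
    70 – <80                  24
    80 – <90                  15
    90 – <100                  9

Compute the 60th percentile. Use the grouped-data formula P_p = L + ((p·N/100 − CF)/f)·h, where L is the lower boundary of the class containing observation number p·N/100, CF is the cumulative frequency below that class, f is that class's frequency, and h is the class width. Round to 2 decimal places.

69.83

N = 121; target position k = 60/100 · 121 = 72.6.
Cumulative frequencies: 7, 20, 50, 73, 97, 112, 121.
Observation 72.6 falls in the class 60 – <70.
L = 60, CF = 50, f = 23, h = 10.
P60 = 60 + ((72.6 − 50)/23)·10 = 60 + 9.82609 = 69.8261.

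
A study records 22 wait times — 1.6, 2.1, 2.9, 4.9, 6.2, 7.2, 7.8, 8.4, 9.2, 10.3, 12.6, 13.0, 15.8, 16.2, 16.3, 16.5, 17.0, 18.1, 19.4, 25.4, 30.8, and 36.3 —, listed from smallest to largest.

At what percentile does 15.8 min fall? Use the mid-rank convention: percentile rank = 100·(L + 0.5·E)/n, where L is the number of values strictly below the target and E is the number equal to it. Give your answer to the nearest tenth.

Count below 15.8: L = 12; count equal: E = 1; n = 22.
Percentile rank = 100·(12 + 0.5·1)/22 = 100·12.5/22 = 56.82.

56.8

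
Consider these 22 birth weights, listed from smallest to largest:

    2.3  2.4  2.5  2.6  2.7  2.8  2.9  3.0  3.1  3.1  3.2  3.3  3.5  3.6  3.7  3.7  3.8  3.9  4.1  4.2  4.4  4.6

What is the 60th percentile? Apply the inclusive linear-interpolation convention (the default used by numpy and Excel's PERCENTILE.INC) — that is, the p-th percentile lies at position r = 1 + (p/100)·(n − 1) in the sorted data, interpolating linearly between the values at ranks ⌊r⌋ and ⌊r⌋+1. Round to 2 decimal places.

n = 22.
r = 1 + (60/100)·(22 − 1) = 1 + 12.6 = 13.6.
Rank 13 is 3.5 and rank 14 is 3.6.
Interpolate: 3.5 + 0.6·(3.6 − 3.5) = 3.5 + 0.6·0.1 = 3.56.

3.56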